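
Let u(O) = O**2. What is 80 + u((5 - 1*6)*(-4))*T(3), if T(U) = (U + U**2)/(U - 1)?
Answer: 176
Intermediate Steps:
T(U) = (U + U**2)/(-1 + U)
80 + u((5 - 1*6)*(-4))*T(3) = 80 + ((5 - 1*6)*(-4))**2*(3*(1 + 3)/(-1 + 3)) = 80 + ((5 - 6)*(-4))**2*(3*4/2) = 80 + (-1*(-4))**2*(3*(1/2)*4) = 80 + 4**2*6 = 80 + 16*6 = 80 + 96 = 176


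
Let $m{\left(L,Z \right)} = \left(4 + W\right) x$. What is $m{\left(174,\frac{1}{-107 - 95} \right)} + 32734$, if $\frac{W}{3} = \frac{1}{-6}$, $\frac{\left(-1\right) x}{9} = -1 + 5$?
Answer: $32608$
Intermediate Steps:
$x = -36$ ($x = - 9 \left(-1 + 5\right) = \left(-9\right) 4 = -36$)
$W = - \frac{1}{2}$ ($W = \frac{3}{-6} = 3 \left(- \frac{1}{6}\right) = - \frac{1}{2} \approx -0.5$)
$m{\left(L,Z \right)} = -126$ ($m{\left(L,Z \right)} = \left(4 - \frac{1}{2}\right) \left(-36\right) = \frac{7}{2} \left(-36\right) = -126$)
$m{\left(174,\frac{1}{-107 - 95} \right)} + 32734 = -126 + 32734 = 32608$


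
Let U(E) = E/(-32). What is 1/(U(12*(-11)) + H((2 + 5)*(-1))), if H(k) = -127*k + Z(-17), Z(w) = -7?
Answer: 8/7089 ≈ 0.0011285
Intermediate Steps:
U(E) = -E/32 (U(E) = E*(-1/32) = -E/32)
H(k) = -7 - 127*k (H(k) = -127*k - 7 = -7 - 127*k)
1/(U(12*(-11)) + H((2 + 5)*(-1))) = 1/(-3*(-11)/8 + (-7 - 127*(2 + 5)*(-1))) = 1/(-1/32*(-132) + (-7 - 889*(-1))) = 1/(33/8 + (-7 - 127*(-7))) = 1/(33/8 + (-7 + 889)) = 1/(33/8 + 882) = 1/(7089/8) = 8/7089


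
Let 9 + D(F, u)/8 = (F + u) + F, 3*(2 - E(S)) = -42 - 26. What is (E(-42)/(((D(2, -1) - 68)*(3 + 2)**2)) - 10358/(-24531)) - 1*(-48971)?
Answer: 580636912667/11856650 ≈ 48971.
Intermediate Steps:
E(S) = 74/3 (E(S) = 2 - (-42 - 26)/3 = 2 - 1/3*(-68) = 2 + 68/3 = 74/3)
D(F, u) = -72 + 8*u + 16*F (D(F, u) = -72 + 8*((F + u) + F) = -72 + 8*(u + 2*F) = -72 + (8*u + 16*F) = -72 + 8*u + 16*F)
(E(-42)/(((D(2, -1) - 68)*(3 + 2)**2)) - 10358/(-24531)) - 1*(-48971) = (74/(3*((((-72 + 8*(-1) + 16*2) - 68)*(3 + 2)**2))) - 10358/(-24531)) - 1*(-48971) = (74/(3*((((-72 - 8 + 32) - 68)*5**2))) - 10358*(-1/24531)) + 48971 = (74/(3*(((-48 - 68)*25))) + 10358/24531) + 48971 = (74/(3*((-116*25))) + 10358/24531) + 48971 = ((74/3)/(-2900) + 10358/24531) + 48971 = ((74/3)*(-1/2900) + 10358/24531) + 48971 = (-37/4350 + 10358/24531) + 48971 = 4905517/11856650 + 48971 = 580636912667/11856650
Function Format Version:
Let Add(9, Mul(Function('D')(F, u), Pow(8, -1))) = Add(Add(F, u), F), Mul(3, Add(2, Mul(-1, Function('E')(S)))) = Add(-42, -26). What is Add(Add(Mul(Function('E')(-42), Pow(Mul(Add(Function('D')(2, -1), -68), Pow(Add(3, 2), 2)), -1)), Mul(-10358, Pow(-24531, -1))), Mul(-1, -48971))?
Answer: Rational(580636912667, 11856650) ≈ 48971.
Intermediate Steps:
Function('E')(S) = Rational(74, 3) (Function('E')(S) = Add(2, Mul(Rational(-1, 3), Add(-42, -26))) = Add(2, Mul(Rational(-1, 3), -68)) = Add(2, Rational(68, 3)) = Rational(74, 3))
Function('D')(F, u) = Add(-72, Mul(8, u), Mul(16, F)) (Function('D')(F, u) = Add(-72, Mul(8, Add(Add(F, u), F))) = Add(-72, Mul(8, Add(u, Mul(2, F)))) = Add(-72, Add(Mul(8, u), Mul(16, F))) = Add(-72, Mul(8, u), Mul(16, F)))
Add(Add(Mul(Function('E')(-42), Pow(Mul(Add(Function('D')(2, -1), -68), Pow(Add(3, 2), 2)), -1)), Mul(-10358, Pow(-24531, -1))), Mul(-1, -48971)) = Add(Add(Mul(Rational(74, 3), Pow(Mul(Add(Add(-72, Mul(8, -1), Mul(16, 2)), -68), Pow(Add(3, 2), 2)), -1)), Mul(-10358, Pow(-24531, -1))), Mul(-1, -48971)) = Add(Add(Mul(Rational(74, 3), Pow(Mul(Add(Add(-72, -8, 32), -68), Pow(5, 2)), -1)), Mul(-10358, Rational(-1, 24531))), 48971) = Add(Add(Mul(Rational(74, 3), Pow(Mul(Add(-48, -68), 25), -1)), Rational(10358, 24531)), 48971) = Add(Add(Mul(Rational(74, 3), Pow(Mul(-116, 25), -1)), Rational(10358, 24531)), 48971) = Add(Add(Mul(Rational(74, 3), Pow(-2900, -1)), Rational(10358, 24531)), 48971) = Add(Add(Mul(Rational(74, 3), Rational(-1, 2900)), Rational(10358, 24531)), 48971) = Add(Add(Rational(-37, 4350), Rational(10358, 24531)), 48971) = Add(Rational(4905517, 11856650), 48971) = Rational(580636912667, 11856650)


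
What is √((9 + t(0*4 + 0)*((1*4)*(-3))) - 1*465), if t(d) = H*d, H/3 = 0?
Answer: 2*I*√114 ≈ 21.354*I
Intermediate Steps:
H = 0 (H = 3*0 = 0)
t(d) = 0 (t(d) = 0*d = 0)
√((9 + t(0*4 + 0)*((1*4)*(-3))) - 1*465) = √((9 + 0*((1*4)*(-3))) - 1*465) = √((9 + 0*(4*(-3))) - 465) = √((9 + 0*(-12)) - 465) = √((9 + 0) - 465) = √(9 - 465) = √(-456) = 2*I*√114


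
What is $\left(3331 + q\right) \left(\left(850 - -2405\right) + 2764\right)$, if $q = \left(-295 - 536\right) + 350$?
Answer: $17154150$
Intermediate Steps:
$q = -481$ ($q = \left(-295 - 536\right) + 350 = -831 + 350 = -481$)
$\left(3331 + q\right) \left(\left(850 - -2405\right) + 2764\right) = \left(3331 - 481\right) \left(\left(850 - -2405\right) + 2764\right) = 2850 \left(\left(850 + 2405\right) + 2764\right) = 2850 \left(3255 + 2764\right) = 2850 \cdot 6019 = 17154150$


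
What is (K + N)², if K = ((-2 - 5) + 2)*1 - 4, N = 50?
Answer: 1681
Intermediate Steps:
K = -9 (K = (-7 + 2)*1 - 4 = -5*1 - 4 = -5 - 4 = -9)
(K + N)² = (-9 + 50)² = 41² = 1681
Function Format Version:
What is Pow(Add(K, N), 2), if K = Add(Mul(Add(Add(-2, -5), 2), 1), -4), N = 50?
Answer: 1681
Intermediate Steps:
K = -9 (K = Add(Mul(Add(-7, 2), 1), -4) = Add(Mul(-5, 1), -4) = Add(-5, -4) = -9)
Pow(Add(K, N), 2) = Pow(Add(-9, 50), 2) = Pow(41, 2) = 1681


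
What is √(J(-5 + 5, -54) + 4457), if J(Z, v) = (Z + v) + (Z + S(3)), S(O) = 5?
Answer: 2*√1102 ≈ 66.393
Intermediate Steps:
J(Z, v) = 5 + v + 2*Z (J(Z, v) = (Z + v) + (Z + 5) = (Z + v) + (5 + Z) = 5 + v + 2*Z)
√(J(-5 + 5, -54) + 4457) = √((5 - 54 + 2*(-5 + 5)) + 4457) = √((5 - 54 + 2*0) + 4457) = √((5 - 54 + 0) + 4457) = √(-49 + 4457) = √4408 = 2*√1102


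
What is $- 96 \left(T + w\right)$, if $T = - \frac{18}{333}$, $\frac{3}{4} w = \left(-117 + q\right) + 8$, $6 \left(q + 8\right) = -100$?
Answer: $\frac{1899712}{111} \approx 17115.0$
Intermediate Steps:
$q = - \frac{74}{3}$ ($q = -8 + \frac{1}{6} \left(-100\right) = -8 - \frac{50}{3} = - \frac{74}{3} \approx -24.667$)
$w = - \frac{1604}{9}$ ($w = \frac{4 \left(\left(-117 - \frac{74}{3}\right) + 8\right)}{3} = \frac{4 \left(- \frac{425}{3} + 8\right)}{3} = \frac{4}{3} \left(- \frac{401}{3}\right) = - \frac{1604}{9} \approx -178.22$)
$T = - \frac{2}{37}$ ($T = \left(-18\right) \frac{1}{333} = - \frac{2}{37} \approx -0.054054$)
$- 96 \left(T + w\right) = - 96 \left(- \frac{2}{37} - \frac{1604}{9}\right) = \left(-96\right) \left(- \frac{59366}{333}\right) = \frac{1899712}{111}$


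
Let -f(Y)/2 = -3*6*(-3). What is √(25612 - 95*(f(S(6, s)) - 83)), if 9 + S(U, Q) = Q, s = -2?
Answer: 7*√893 ≈ 209.18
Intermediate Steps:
S(U, Q) = -9 + Q
f(Y) = -108 (f(Y) = -2*(-3*6)*(-3) = -(-36)*(-3) = -2*54 = -108)
√(25612 - 95*(f(S(6, s)) - 83)) = √(25612 - 95*(-108 - 83)) = √(25612 - 95*(-191)) = √(25612 + 18145) = √43757 = 7*√893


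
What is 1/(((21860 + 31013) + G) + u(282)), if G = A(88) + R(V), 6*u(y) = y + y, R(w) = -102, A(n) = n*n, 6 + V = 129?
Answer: 1/60609 ≈ 1.6499e-5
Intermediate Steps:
V = 123 (V = -6 + 129 = 123)
A(n) = n**2
u(y) = y/3 (u(y) = (y + y)/6 = (2*y)/6 = y/3)
G = 7642 (G = 88**2 - 102 = 7744 - 102 = 7642)
1/(((21860 + 31013) + G) + u(282)) = 1/(((21860 + 31013) + 7642) + (1/3)*282) = 1/((52873 + 7642) + 94) = 1/(60515 + 94) = 1/60609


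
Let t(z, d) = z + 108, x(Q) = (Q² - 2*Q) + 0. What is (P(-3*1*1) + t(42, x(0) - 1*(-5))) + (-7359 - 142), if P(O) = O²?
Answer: -7342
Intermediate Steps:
x(Q) = Q² - 2*Q
t(z, d) = 108 + z
(P(-3*1*1) + t(42, x(0) - 1*(-5))) + (-7359 - 142) = ((-3*1*1)² + (108 + 42)) + (-7359 - 142) = ((-3*1)² + 150) - 7501 = ((-3)² + 150) - 7501 = (9 + 150) - 7501 = 159 - 7501 = -7342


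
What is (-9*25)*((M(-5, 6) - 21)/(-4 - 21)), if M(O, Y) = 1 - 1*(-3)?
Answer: -153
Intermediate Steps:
M(O, Y) = 4 (M(O, Y) = 1 + 3 = 4)
(-9*25)*((M(-5, 6) - 21)/(-4 - 21)) = (-9*25)*((4 - 21)/(-4 - 21)) = -(-3825)/(-25) = -(-3825)*(-1)/25 = -225*17/25 = -153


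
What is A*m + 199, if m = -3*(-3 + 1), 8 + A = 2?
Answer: 163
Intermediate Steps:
A = -6 (A = -8 + 2 = -6)
m = 6 (m = -3*(-2) = 6)
A*m + 199 = -6*6 + 199 = -36 + 199 = 163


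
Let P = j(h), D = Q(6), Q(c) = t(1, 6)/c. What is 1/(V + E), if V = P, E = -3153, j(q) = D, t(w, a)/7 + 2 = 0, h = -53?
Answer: -3/9466 ≈ -0.00031692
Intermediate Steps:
t(w, a) = -14 (t(w, a) = -14 + 7*0 = -14 + 0 = -14)
Q(c) = -14/c
D = -7/3 (D = -14/6 = -14*1/6 = -7/3 ≈ -2.3333)
j(q) = -7/3
P = -7/3 ≈ -2.3333
V = -7/3 ≈ -2.3333
1/(V + E) = 1/(-7/3 - 3153) = 1/(-9466/3) = -3/9466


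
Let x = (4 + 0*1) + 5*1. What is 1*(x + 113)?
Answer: 122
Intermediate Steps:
x = 9 (x = (4 + 0) + 5 = 4 + 5 = 9)
1*(x + 113) = 1*(9 + 113) = 1*122 = 122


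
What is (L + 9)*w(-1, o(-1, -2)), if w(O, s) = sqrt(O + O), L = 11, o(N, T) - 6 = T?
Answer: 20*I*sqrt(2) ≈ 28.284*I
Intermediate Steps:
o(N, T) = 6 + T
w(O, s) = sqrt(2)*sqrt(O) (w(O, s) = sqrt(2*O) = sqrt(2)*sqrt(O))
(L + 9)*w(-1, o(-1, -2)) = (11 + 9)*(sqrt(2)*sqrt(-1)) = 20*(sqrt(2)*I) = 20*(I*sqrt(2)) = 20*I*sqrt(2)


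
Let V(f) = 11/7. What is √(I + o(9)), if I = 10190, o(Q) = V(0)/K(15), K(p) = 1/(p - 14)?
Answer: √499387/7 ≈ 100.95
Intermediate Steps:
V(f) = 11/7 (V(f) = 11*(⅐) = 11/7)
K(p) = 1/(-14 + p)
o(Q) = 11/7 (o(Q) = 11/(7*(1/(-14 + 15))) = 11/(7*(1/1)) = (11/7)/1 = (11/7)*1 = 11/7)
√(I + o(9)) = √(10190 + 11/7) = √(71341/7) = √499387/7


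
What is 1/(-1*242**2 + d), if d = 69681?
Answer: 1/11117 ≈ 8.9952e-5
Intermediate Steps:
1/(-1*242**2 + d) = 1/(-1*242**2 + 69681) = 1/(-1*58564 + 69681) = 1/(-58564 + 69681) = 1/11117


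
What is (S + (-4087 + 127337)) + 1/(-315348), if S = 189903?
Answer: 98752172243/315348 ≈ 3.1315e+5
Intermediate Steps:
(S + (-4087 + 127337)) + 1/(-315348) = (189903 + (-4087 + 127337)) + 1/(-315348) = (189903 + 123250) - 1/315348 = 313153 - 1/315348 = 98752172243/315348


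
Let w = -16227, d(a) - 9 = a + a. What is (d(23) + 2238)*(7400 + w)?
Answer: -20240311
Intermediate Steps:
d(a) = 9 + 2*a (d(a) = 9 + (a + a) = 9 + 2*a)
(d(23) + 2238)*(7400 + w) = ((9 + 2*23) + 2238)*(7400 - 16227) = ((9 + 46) + 2238)*(-8827) = (55 + 2238)*(-8827) = 2293*(-8827) = -20240311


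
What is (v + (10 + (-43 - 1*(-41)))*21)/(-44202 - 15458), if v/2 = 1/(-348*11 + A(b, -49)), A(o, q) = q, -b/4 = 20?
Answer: -325667/115650910 ≈ -0.0028159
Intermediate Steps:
b = -80 (b = -4*20 = -80)
v = -2/3877 (v = 2/(-348*11 - 49) = 2/(-58*66 - 49) = 2/(-3828 - 49) = 2/(-3877) = 2*(-1/3877) = -2/3877 ≈ -0.00051586)
(v + (10 + (-43 - 1*(-41)))*21)/(-44202 - 15458) = (-2/3877 + (10 + (-43 - 1*(-41)))*21)/(-44202 - 15458) = (-2/3877 + (10 + (-43 + 41))*21)/(-59660) = (-2/3877 + (10 - 2)*21)*(-1/59660) = (-2/3877 + 8*21)*(-1/59660) = (-2/3877 + 168)*(-1/59660) = (651334/3877)*(-1/59660) = -325667/115650910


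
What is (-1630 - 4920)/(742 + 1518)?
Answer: -655/226 ≈ -2.8982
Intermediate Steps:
(-1630 - 4920)/(742 + 1518) = -6550/2260 = -6550*1/2260 = -655/226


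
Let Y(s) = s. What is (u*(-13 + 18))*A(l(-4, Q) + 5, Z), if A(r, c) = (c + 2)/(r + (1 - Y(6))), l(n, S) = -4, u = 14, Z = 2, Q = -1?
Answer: -70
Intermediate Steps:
A(r, c) = (2 + c)/(-5 + r) (A(r, c) = (c + 2)/(r + (1 - 1*6)) = (2 + c)/(r + (1 - 6)) = (2 + c)/(r - 5) = (2 + c)/(-5 + r))
(u*(-13 + 18))*A(l(-4, Q) + 5, Z) = (14*(-13 + 18))*((2 + 2)/(-5 + (-4 + 5))) = (14*5)*(4/(-5 + 1)) = 70*(4/(-4)) = 70*(-1/4*4) = 70*(-1) = -70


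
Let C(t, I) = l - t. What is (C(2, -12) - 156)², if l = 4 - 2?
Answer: 24336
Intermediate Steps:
l = 2
C(t, I) = 2 - t
(C(2, -12) - 156)² = ((2 - 1*2) - 156)² = ((2 - 2) - 156)² = (0 - 156)² = (-156)² = 24336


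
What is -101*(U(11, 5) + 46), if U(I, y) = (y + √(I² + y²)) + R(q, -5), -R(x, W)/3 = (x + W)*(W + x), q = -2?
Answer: 9696 - 101*√146 ≈ 8475.6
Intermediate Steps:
R(x, W) = -3*(W + x)² (R(x, W) = -3*(x + W)*(W + x) = -3*(W + x)*(W + x) = -3*(W + x)²)
U(I, y) = -147 + y + √(I² + y²) (U(I, y) = (y + √(I² + y²)) - 3*(-5 - 2)² = (y + √(I² + y²)) - 3*(-7)² = (y + √(I² + y²)) - 3*49 = (y + √(I² + y²)) - 147 = -147 + y + √(I² + y²))
-101*(U(11, 5) + 46) = -101*((-147 + 5 + √(11² + 5²)) + 46) = -101*((-147 + 5 + √(121 + 25)) + 46) = -101*((-147 + 5 + √146) + 46) = -101*((-142 + √146) + 46) = -101*(-96 + √146) = 9696 - 101*√146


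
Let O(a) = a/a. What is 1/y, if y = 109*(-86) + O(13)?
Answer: -1/9373 ≈ -0.00010669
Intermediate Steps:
O(a) = 1
y = -9373 (y = 109*(-86) + 1 = -9374 + 1 = -9373)
1/y = 1/(-9373) = -1/9373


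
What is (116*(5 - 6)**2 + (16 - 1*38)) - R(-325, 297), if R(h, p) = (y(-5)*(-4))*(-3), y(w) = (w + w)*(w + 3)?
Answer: -146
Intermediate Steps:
y(w) = 2*w*(3 + w) (y(w) = (2*w)*(3 + w) = 2*w*(3 + w))
R(h, p) = 240 (R(h, p) = ((2*(-5)*(3 - 5))*(-4))*(-3) = ((2*(-5)*(-2))*(-4))*(-3) = (20*(-4))*(-3) = -80*(-3) = 240)
(116*(5 - 6)**2 + (16 - 1*38)) - R(-325, 297) = (116*(5 - 6)**2 + (16 - 1*38)) - 1*240 = (116*(-1)**2 + (16 - 38)) - 240 = (116*1 - 22) - 240 = (116 - 22) - 240 = 94 - 240 = -146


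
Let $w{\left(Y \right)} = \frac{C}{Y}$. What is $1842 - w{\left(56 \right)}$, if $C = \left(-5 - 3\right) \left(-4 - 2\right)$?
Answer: $\frac{12888}{7} \approx 1841.1$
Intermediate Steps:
$C = 48$ ($C = \left(-5 - 3\right) \left(-6\right) = \left(-8\right) \left(-6\right) = 48$)
$w{\left(Y \right)} = \frac{48}{Y}$
$1842 - w{\left(56 \right)} = 1842 - \frac{48}{56} = 1842 - 48 \cdot \frac{1}{56} = 1842 - \frac{6}{7} = \frac{12888}{7}$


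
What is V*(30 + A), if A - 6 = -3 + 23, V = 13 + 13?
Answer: 1456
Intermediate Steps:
V = 26
A = 26 (A = 6 + (-3 + 23) = 6 + 20 = 26)
V*(30 + A) = 26*(30 + 26) = 26*56 = 1456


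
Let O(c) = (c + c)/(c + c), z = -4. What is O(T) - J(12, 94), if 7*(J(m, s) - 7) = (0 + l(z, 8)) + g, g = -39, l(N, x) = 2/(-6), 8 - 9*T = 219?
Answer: -8/21 ≈ -0.38095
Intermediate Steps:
T = -211/9 (T = 8/9 - 1/9*219 = 8/9 - 73/3 = -211/9 ≈ -23.444)
l(N, x) = -1/3 (l(N, x) = 2*(-1/6) = -1/3)
O(c) = 1 (O(c) = (2*c)/((2*c)) = (2*c)*(1/(2*c)) = 1)
J(m, s) = 29/21 (J(m, s) = 7 + ((0 - 1/3) - 39)/7 = 7 + (-1/3 - 39)/7 = 7 + (1/7)*(-118/3) = 7 - 118/21 = 29/21)
O(T) - J(12, 94) = 1 - 1*29/21 = 1 - 29/21 = -8/21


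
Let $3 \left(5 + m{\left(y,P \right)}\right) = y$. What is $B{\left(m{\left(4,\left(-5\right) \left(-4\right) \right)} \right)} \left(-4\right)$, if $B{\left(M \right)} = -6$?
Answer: $24$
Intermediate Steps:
$m{\left(y,P \right)} = -5 + \frac{y}{3}$
$B{\left(m{\left(4,\left(-5\right) \left(-4\right) \right)} \right)} \left(-4\right) = \left(-6\right) \left(-4\right) = 24$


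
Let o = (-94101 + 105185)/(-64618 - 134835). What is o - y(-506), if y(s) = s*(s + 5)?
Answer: -50562543302/199453 ≈ -2.5351e+5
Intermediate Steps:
y(s) = s*(5 + s)
o = -11084/199453 (o = 11084/(-199453) = 11084*(-1/199453) = -11084/199453 ≈ -0.055572)
o - y(-506) = -11084/199453 - (-506)*(5 - 506) = -11084/199453 - (-506)*(-501) = -11084/199453 - 1*253506 = -11084/199453 - 253506 = -50562543302/199453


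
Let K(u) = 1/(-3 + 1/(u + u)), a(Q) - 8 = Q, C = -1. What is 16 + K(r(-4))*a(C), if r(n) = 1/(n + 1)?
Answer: 130/9 ≈ 14.444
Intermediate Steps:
r(n) = 1/(1 + n)
a(Q) = 8 + Q
K(u) = 1/(-3 + 1/(2*u))
16 + K(r(-4))*a(C) = 16 + (-2/((1 - 4)*(-1 + 6/(1 - 4))))*(8 - 1) = 16 - 2/(-3*(-1 + 6/(-3)))*7 = 16 - 2*(-⅓)/(-1 + 6*(-⅓))*7 = 16 - 2*(-⅓)/(-1 - 2)*7 = 16 - 2*(-⅓)/(-3)*7 = 16 - 2*(-⅓)*(-⅓)*7 = 16 - 2/9*7 = 16 - 14/9 = 130/9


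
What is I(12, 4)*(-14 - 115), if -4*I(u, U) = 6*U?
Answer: 774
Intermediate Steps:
I(u, U) = -3*U/2
I(12, 4)*(-14 - 115) = (-3/2*4)*(-14 - 115) = -6*(-129) = 774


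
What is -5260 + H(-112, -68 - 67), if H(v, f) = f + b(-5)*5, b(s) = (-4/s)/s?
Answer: -26979/5 ≈ -5395.8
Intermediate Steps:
b(s) = -4/s²
H(v, f) = -⅘ + f (H(v, f) = f - 4/(-5)²*5 = f - 4*1/25*5 = f - 4/25*5 = f - ⅘ = -⅘ + f)
-5260 + H(-112, -68 - 67) = -5260 + (-⅘ + (-68 - 67)) = -5260 + (-⅘ - 135) = -5260 - 679/5 = -26979/5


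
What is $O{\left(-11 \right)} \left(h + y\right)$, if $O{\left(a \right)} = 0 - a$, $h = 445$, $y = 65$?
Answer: $5610$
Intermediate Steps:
$O{\left(a \right)} = - a$
$O{\left(-11 \right)} \left(h + y\right) = \left(-1\right) \left(-11\right) \left(445 + 65\right) = 11 \cdot 510 = 5610$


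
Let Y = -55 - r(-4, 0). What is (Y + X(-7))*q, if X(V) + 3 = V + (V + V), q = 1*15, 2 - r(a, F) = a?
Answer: -1275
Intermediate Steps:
r(a, F) = 2 - a
q = 15
Y = -61 (Y = -55 - (2 - 1*(-4)) = -55 - (2 + 4) = -55 - 1*6 = -55 - 6 = -61)
X(V) = -3 + 3*V (X(V) = -3 + (V + (V + V)) = -3 + (V + 2*V) = -3 + 3*V)
(Y + X(-7))*q = (-61 + (-3 + 3*(-7)))*15 = (-61 + (-3 - 21))*15 = (-61 - 24)*15 = -85*15 = -1275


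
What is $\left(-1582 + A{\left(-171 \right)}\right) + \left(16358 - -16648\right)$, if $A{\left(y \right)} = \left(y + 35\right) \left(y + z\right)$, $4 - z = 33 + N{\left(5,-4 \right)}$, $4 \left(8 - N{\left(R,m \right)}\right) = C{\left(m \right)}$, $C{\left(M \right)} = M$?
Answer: $59848$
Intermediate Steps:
$N{\left(R,m \right)} = 8 - \frac{m}{4}$
$z = -38$ ($z = 4 - \left(33 + \left(8 - -1\right)\right) = 4 - \left(33 + \left(8 + 1\right)\right) = 4 - \left(33 + 9\right) = 4 - 42 = -38$)
$A{\left(y \right)} = \left(-38 + y\right) \left(35 + y\right)$ ($A{\left(y \right)} = \left(y + 35\right) \left(y - 38\right) = \left(35 + y\right) \left(-38 + y\right) = \left(-38 + y\right) \left(35 + y\right)$)
$\left(-1582 + A{\left(-171 \right)}\right) + \left(16358 - -16648\right) = \left(-1582 - \left(817 - 29241\right)\right) + \left(16358 - -16648\right) = \left(-1582 + \left(-1330 + 29241 + 513\right)\right) + \left(16358 + 16648\right) = \left(-1582 + 28424\right) + 33006 = 26842 + 33006 = 59848$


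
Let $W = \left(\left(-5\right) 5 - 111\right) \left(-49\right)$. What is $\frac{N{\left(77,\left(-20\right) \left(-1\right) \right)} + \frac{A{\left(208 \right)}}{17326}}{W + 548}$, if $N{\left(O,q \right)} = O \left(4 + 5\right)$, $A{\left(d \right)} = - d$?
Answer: $\frac{6003355}{62477556} \approx 0.096088$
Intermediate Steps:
$N{\left(O,q \right)} = 9 O$ ($N{\left(O,q \right)} = O 9 = 9 O$)
$W = 6664$ ($W = \left(-25 - 111\right) \left(-49\right) = \left(-136\right) \left(-49\right) = 6664$)
$\frac{N{\left(77,\left(-20\right) \left(-1\right) \right)} + \frac{A{\left(208 \right)}}{17326}}{W + 548} = \frac{9 \cdot 77 + \frac{\left(-1\right) 208}{17326}}{6664 + 548} = \frac{693 - \frac{104}{8663}}{7212} = \left(693 - \frac{104}{8663}\right) \frac{1}{7212} = \frac{6003355}{8663} \cdot \frac{1}{7212} = \frac{6003355}{62477556}$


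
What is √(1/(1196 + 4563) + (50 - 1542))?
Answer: I*√49483787093/5759 ≈ 38.626*I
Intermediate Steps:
√(1/(1196 + 4563) + (50 - 1542)) = √(1/5759 - 1492) = √(-8592427/5759) = I*√49483787093/5759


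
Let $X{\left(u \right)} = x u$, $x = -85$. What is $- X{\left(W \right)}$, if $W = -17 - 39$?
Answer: $-4760$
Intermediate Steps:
$W = -56$
$X{\left(u \right)} = - 85 u$
$- X{\left(W \right)} = - \left(-85\right) \left(-56\right) = \left(-1\right) 4760 = -4760$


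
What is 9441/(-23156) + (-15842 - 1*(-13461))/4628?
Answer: -12353423/13395746 ≈ -0.92219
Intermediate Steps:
9441/(-23156) + (-15842 - 1*(-13461))/4628 = 9441*(-1/23156) + (-15842 + 13461)*(1/4628) = -9441/23156 - 2381*1/4628 = -9441/23156 - 2381/4628 = -12353423/13395746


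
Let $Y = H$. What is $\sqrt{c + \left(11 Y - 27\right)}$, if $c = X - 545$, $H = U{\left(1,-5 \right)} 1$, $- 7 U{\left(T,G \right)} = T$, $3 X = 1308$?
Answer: $\frac{3 i \sqrt{749}}{7} \approx 11.729 i$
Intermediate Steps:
$X = 436$ ($X = \frac{1}{3} \cdot 1308 = 436$)
$U{\left(T,G \right)} = - \frac{T}{7}$
$H = - \frac{1}{7}$ ($H = \left(- \frac{1}{7}\right) 1 \cdot 1 = \left(- \frac{1}{7}\right) 1 = - \frac{1}{7} \approx -0.14286$)
$Y = - \frac{1}{7} \approx -0.14286$
$c = -109$ ($c = 436 - 545 = -109$)
$\sqrt{c + \left(11 Y - 27\right)} = \sqrt{-109 + \left(11 \left(- \frac{1}{7}\right) - 27\right)} = \sqrt{-109 - \frac{200}{7}} = \sqrt{- \frac{963}{7}} = \frac{3 i \sqrt{749}}{7}$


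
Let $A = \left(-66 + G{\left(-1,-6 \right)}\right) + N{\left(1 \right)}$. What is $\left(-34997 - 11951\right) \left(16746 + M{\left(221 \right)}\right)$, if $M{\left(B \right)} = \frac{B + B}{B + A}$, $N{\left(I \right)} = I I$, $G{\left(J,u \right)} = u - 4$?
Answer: $- \frac{57402333692}{73} \approx -7.8633 \cdot 10^{8}$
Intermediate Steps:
$G{\left(J,u \right)} = -4 + u$
$N{\left(I \right)} = I^{2}$
$A = -75$ ($A = \left(-66 - 10\right) + 1^{2} = \left(-66 - 10\right) + 1 = -76 + 1 = -75$)
$M{\left(B \right)} = \frac{2 B}{-75 + B}$ ($M{\left(B \right)} = \frac{B + B}{B - 75} = \frac{2 B}{-75 + B}$)
$\left(-34997 - 11951\right) \left(16746 + M{\left(221 \right)}\right) = \left(-34997 - 11951\right) \left(16746 + 2 \cdot 221 \frac{1}{-75 + 221}\right) = - 46948 \left(16746 + 2 \cdot 221 \cdot \frac{1}{146}\right) = - 46948 \left(16746 + \frac{221}{73}\right) = \left(-46948\right) \frac{1222679}{73} = - \frac{57402333692}{73}$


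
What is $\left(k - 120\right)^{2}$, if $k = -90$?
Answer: $44100$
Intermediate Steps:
$\left(k - 120\right)^{2} = \left(-90 - 120\right)^{2} = \left(-210\right)^{2} = 44100$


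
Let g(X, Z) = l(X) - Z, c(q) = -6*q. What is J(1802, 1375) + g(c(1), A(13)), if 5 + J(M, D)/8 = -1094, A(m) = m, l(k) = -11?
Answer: -8816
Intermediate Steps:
g(X, Z) = -11 - Z
J(M, D) = -8792 (J(M, D) = -40 + 8*(-1094) = -40 - 8752 = -8792)
J(1802, 1375) + g(c(1), A(13)) = -8792 + (-11 - 1*13) = -8792 + (-11 - 13) = -8792 - 24 = -8816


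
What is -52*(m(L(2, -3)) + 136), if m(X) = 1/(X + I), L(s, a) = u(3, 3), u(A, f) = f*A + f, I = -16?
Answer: -7059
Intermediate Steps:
u(A, f) = f + A*f (u(A, f) = A*f + f = f + A*f)
L(s, a) = 12 (L(s, a) = 3*(1 + 3) = 3*4 = 12)
m(X) = 1/(-16 + X) (m(X) = 1/(X - 16) = 1/(-16 + X))
-52*(m(L(2, -3)) + 136) = -52*(1/(-16 + 12) + 136) = -52*(1/(-4) + 136) = -52*(-1/4 + 136) = -52*543/4 = -7059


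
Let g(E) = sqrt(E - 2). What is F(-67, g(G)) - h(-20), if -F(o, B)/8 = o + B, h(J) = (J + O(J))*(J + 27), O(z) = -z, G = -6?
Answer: 536 - 16*I*sqrt(2) ≈ 536.0 - 22.627*I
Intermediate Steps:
g(E) = sqrt(-2 + E)
h(J) = 0 (h(J) = (J - J)*(J + 27) = 0*(27 + J) = 0)
F(o, B) = -8*B - 8*o (F(o, B) = -8*(o + B) = -8*(B + o) = -8*B - 8*o)
F(-67, g(G)) - h(-20) = (-8*sqrt(-2 - 6) - 8*(-67)) - 1*0 = (-16*I*sqrt(2) + 536) + 0 = (536 - 16*I*sqrt(2)) + 0 = 536 - 16*I*sqrt(2)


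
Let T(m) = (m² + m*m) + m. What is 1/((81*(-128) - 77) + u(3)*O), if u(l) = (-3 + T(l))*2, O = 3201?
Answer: 1/104791 ≈ 9.5428e-6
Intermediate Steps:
T(m) = m + 2*m² (T(m) = (m² + m²) + m = 2*m² + m = m + 2*m²)
u(l) = -6 + 2*l*(1 + 2*l) (u(l) = (-3 + l*(1 + 2*l))*2 = -6 + 2*l*(1 + 2*l))
1/((81*(-128) - 77) + u(3)*O) = 1/((81*(-128) - 77) + (-6 + 2*3*(1 + 2*3))*3201) = 1/((-10368 - 77) + (-6 + 2*3*(1 + 6))*3201) = 1/(-10445 + (-6 + 2*3*7)*3201) = 1/(-10445 + (-6 + 42)*3201) = 1/(-10445 + 36*3201) = 1/(-10445 + 115236) = 1/104791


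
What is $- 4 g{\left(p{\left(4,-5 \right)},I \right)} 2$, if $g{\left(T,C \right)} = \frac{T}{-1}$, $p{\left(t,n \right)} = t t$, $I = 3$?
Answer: $128$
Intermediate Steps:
$p{\left(t,n \right)} = t^{2}$
$g{\left(T,C \right)} = - T$ ($g{\left(T,C \right)} = T \left(-1\right) = - T$)
$- 4 g{\left(p{\left(4,-5 \right)},I \right)} 2 = - 4 \left(- 4^{2}\right) 2 = - 4 \left(\left(-1\right) 16\right) 2 = - 4 \left(-16\right) 2 = - \left(-64\right) 2 = \left(-1\right) \left(-128\right) = 128$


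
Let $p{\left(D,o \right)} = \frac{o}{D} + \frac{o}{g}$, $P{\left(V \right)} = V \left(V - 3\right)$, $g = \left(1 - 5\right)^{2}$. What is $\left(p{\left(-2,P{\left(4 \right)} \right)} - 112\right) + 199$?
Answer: $\frac{341}{4} \approx 85.25$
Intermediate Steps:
$g = 16$ ($g = \left(-4\right)^{2} = 16$)
$P{\left(V \right)} = V \left(-3 + V\right)$
$p{\left(D,o \right)} = \frac{o}{16} + \frac{o}{D}$ ($p{\left(D,o \right)} = \frac{o}{D} + \frac{o}{16} = \frac{o}{16} + \frac{o}{D}$)
$\left(p{\left(-2,P{\left(4 \right)} \right)} - 112\right) + 199 = \left(\left(\frac{4 \left(-3 + 4\right)}{16} + \frac{4 \left(-3 + 4\right)}{-2}\right) - 112\right) + 199 = \left(\left(\frac{4 \cdot 1}{16} + 4 \cdot 1 \left(- \frac{1}{2}\right)\right) - 112\right) + 199 = \left(\left(\frac{1}{16} \cdot 4 + 4 \left(- \frac{1}{2}\right)\right) - 112\right) + 199 = \left(\left(\frac{1}{4} - 2\right) - 112\right) + 199 = \left(- \frac{7}{4} - 112\right) + 199 = - \frac{455}{4} + 199 = \frac{341}{4}$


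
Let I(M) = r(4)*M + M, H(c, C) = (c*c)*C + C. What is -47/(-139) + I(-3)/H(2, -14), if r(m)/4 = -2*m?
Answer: -9637/9730 ≈ -0.99044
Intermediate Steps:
r(m) = -8*m (r(m) = 4*(-2*m) = -8*m)
H(c, C) = C + C*c² (H(c, C) = c²*C + C = C*c² + C = C + C*c²)
I(M) = -31*M (I(M) = (-8*4)*M + M = -32*M + M = -31*M)
-47/(-139) + I(-3)/H(2, -14) = -47/(-139) + (-31*(-3))/((-14*(1 + 2²))) = -47*(-1/139) + 93/((-14*(1 + 4))) = 47/139 + 93/((-14*5)) = 47/139 + 93/(-70) = 47/139 + 93*(-1/70) = 47/139 - 93/70 = -9637/9730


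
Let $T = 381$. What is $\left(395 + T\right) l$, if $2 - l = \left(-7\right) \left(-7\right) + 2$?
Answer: $-38024$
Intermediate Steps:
$l = -49$ ($l = 2 - \left(\left(-7\right) \left(-7\right) + 2\right) = 2 - \left(49 + 2\right) = 2 - 51 = -49$)
$\left(395 + T\right) l = \left(395 + 381\right) \left(-49\right) = 776 \left(-49\right) = -38024$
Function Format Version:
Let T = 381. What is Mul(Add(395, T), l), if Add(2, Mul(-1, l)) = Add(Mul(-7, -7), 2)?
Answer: -38024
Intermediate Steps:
l = -49 (l = Add(2, Mul(-1, Add(Mul(-7, -7), 2))) = Add(2, Mul(-1, Add(49, 2))) = Add(2, Mul(-1, 51)) = Add(2, -51) = -49)
Mul(Add(395, T), l) = Mul(Add(395, 381), -49) = Mul(776, -49) = -38024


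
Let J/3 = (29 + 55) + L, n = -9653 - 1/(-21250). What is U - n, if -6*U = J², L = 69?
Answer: -270517813/10625 ≈ -25461.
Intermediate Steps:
n = -205126249/21250 (n = -9653 - 1*(-1/21250) = -9653 + 1/21250 = -205126249/21250 ≈ -9653.0)
J = 459 (J = 3*((29 + 55) + 69) = 3*(84 + 69) = 3*153 = 459)
U = -70227/2 (U = -⅙*459² = -⅙*210681 = -70227/2 ≈ -35114.)
U - n = -70227/2 - 1*(-205126249/21250) = -70227/2 + 205126249/21250 = -270517813/10625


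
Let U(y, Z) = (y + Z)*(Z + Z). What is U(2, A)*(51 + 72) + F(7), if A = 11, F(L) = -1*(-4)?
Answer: 35182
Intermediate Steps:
F(L) = 4
U(y, Z) = 2*Z*(Z + y) (U(y, Z) = (Z + y)*(2*Z) = 2*Z*(Z + y))
U(2, A)*(51 + 72) + F(7) = (2*11*(11 + 2))*(51 + 72) + 4 = (2*11*13)*123 + 4 = 286*123 + 4 = 35178 + 4 = 35182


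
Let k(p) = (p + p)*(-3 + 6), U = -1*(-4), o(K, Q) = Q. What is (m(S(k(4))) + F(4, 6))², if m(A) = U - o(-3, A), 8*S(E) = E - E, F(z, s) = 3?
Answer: 49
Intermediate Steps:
U = 4
k(p) = 6*p (k(p) = (2*p)*3 = 6*p)
S(E) = 0 (S(E) = (E - E)/8 = (⅛)*0 = 0)
m(A) = 4 - A
(m(S(k(4))) + F(4, 6))² = ((4 - 1*0) + 3)² = ((4 + 0) + 3)² = (4 + 3)² = 7² = 49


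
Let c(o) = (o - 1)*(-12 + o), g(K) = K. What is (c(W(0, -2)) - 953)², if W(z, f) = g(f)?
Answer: 829921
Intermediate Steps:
W(z, f) = f
c(o) = (-1 + o)*(-12 + o)
(c(W(0, -2)) - 953)² = ((12 + (-2)² - 13*(-2)) - 953)² = ((12 + 4 + 26) - 953)² = (42 - 953)² = (-911)² = 829921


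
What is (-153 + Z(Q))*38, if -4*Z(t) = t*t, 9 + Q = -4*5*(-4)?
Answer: -107407/2 ≈ -53704.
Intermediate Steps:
Q = 71 (Q = -9 - 4*5*(-4) = -9 - 20*(-4) = -9 + 80 = 71)
Z(t) = -t**2/4 (Z(t) = -t*t/4 = -t**2/4)
(-153 + Z(Q))*38 = (-153 - 1/4*71**2)*38 = (-153 - 1/4*5041)*38 = (-153 - 5041/4)*38 = -5653/4*38 = -107407/2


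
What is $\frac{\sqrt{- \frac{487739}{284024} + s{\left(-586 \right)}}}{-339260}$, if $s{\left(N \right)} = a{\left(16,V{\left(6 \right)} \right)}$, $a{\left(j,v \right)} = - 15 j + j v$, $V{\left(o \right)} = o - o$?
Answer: $- \frac{i \sqrt{4874810349994}}{48178991120} \approx - 4.5827 \cdot 10^{-5} i$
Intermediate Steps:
$V{\left(o \right)} = 0$
$s{\left(N \right)} = -240$ ($s{\left(N \right)} = 16 \left(-15 + 0\right) = 16 \left(-15\right) = -240$)
$\frac{\sqrt{- \frac{487739}{284024} + s{\left(-586 \right)}}}{-339260} = \frac{\sqrt{- \frac{487739}{284024} - 240}}{-339260} = \sqrt{\left(-487739\right) \frac{1}{284024} - 240} \left(- \frac{1}{339260}\right) = \sqrt{- \frac{487739}{284024} - 240} \left(- \frac{1}{339260}\right) = \sqrt{- \frac{68653499}{284024}} \left(- \frac{1}{339260}\right) = \frac{i \sqrt{4874810349994}}{142012} \left(- \frac{1}{339260}\right) = - \frac{i \sqrt{4874810349994}}{48178991120}$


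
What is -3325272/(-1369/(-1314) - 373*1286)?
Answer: 4369407408/630295523 ≈ 6.9323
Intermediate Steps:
-3325272/(-1369/(-1314) - 373*1286) = -3325272/(-1369*(-1/1314) - 479678) = -3325272/(1369/1314 - 479678) = -3325272/(-630295523/1314) = -3325272*(-1314/630295523) = 4369407408/630295523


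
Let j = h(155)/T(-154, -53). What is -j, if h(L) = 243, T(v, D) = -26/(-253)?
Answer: -61479/26 ≈ -2364.6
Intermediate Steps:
T(v, D) = 26/253 (T(v, D) = -26*(-1/253) = 26/253)
j = 61479/26 (j = 243/(26/253) = 243*(253/26) = 61479/26 ≈ 2364.6)
-j = -1*61479/26 = -61479/26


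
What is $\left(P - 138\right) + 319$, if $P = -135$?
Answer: $46$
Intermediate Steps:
$\left(P - 138\right) + 319 = \left(-135 - 138\right) + 319 = -273 + 319 = 46$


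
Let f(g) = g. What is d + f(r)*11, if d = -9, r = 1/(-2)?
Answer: -29/2 ≈ -14.500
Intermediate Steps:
r = -1/2 ≈ -0.50000
d + f(r)*11 = -9 - 1/2*11 = -9 - 11/2 = -29/2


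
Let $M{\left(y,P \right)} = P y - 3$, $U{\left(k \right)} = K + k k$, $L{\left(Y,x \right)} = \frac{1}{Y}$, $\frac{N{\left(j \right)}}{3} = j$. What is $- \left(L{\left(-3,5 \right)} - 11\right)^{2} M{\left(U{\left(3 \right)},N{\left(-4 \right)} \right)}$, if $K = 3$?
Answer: $\frac{56644}{3} \approx 18881.0$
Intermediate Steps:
$N{\left(j \right)} = 3 j$
$U{\left(k \right)} = 3 + k^{2}$ ($U{\left(k \right)} = 3 + k k = 3 + k^{2}$)
$M{\left(y,P \right)} = -3 + P y$
$- \left(L{\left(-3,5 \right)} - 11\right)^{2} M{\left(U{\left(3 \right)},N{\left(-4 \right)} \right)} = - \left(\frac{1}{-3} - 11\right)^{2} \left(-3 + 3 \left(-4\right) \left(3 + 3^{2}\right)\right) = - \left(- \frac{1}{3} - 11\right)^{2} \left(-3 - 12 \left(3 + 9\right)\right) = - \left(- \frac{34}{3}\right)^{2} \left(-3 - 144\right) = \left(-1\right) \frac{1156}{9} \left(-3 - 144\right) = \left(- \frac{1156}{9}\right) \left(-147\right) = \frac{56644}{3}$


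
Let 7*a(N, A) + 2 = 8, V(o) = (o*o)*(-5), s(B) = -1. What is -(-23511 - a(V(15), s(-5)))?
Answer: 164583/7 ≈ 23512.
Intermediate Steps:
V(o) = -5*o² (V(o) = o²*(-5) = -5*o²)
a(N, A) = 6/7 (a(N, A) = -2/7 + (⅐)*8 = -2/7 + 8/7 = 6/7)
-(-23511 - a(V(15), s(-5))) = -(-23511 - 1*6/7) = -(-23511 - 6/7) = -1*(-164583/7) = 164583/7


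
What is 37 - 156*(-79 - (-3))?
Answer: 11893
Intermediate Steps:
37 - 156*(-79 - (-3)) = 37 - 156*(-79 - 1*(-3)) = 37 - 156*(-79 + 3) = 37 - 156*(-76) = 37 + 11856 = 11893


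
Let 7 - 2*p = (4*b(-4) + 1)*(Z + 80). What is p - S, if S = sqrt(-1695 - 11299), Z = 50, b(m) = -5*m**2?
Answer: 41477/2 - I*sqrt(12994) ≈ 20739.0 - 113.99*I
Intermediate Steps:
p = 41477/2 (p = 7/2 - (4*(-5*(-4)**2) + 1)*(50 + 80)/2 = 7/2 - (4*(-5*16) + 1)*130/2 = 7/2 - (4*(-80) + 1)*130/2 = 7/2 - (-320 + 1)*130/2 = 7/2 - (-319)*130/2 = 7/2 - 1/2*(-41470) = 7/2 + 20735 = 41477/2 ≈ 20739.)
S = I*sqrt(12994) (S = sqrt(-12994) = I*sqrt(12994) ≈ 113.99*I)
p - S = 41477/2 - I*sqrt(12994)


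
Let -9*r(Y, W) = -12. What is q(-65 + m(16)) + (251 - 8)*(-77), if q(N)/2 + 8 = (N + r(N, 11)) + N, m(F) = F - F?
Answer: -56953/3 ≈ -18984.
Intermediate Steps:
r(Y, W) = 4/3 (r(Y, W) = -⅑*(-12) = 4/3)
m(F) = 0
q(N) = -40/3 + 4*N (q(N) = -16 + 2*((N + 4/3) + N) = -16 + 2*((4/3 + N) + N) = -16 + 2*(4/3 + 2*N) = -16 + (8/3 + 4*N) = -40/3 + 4*N)
q(-65 + m(16)) + (251 - 8)*(-77) = (-40/3 + 4*(-65 + 0)) + (251 - 8)*(-77) = (-40/3 + 4*(-65)) + 243*(-77) = (-40/3 - 260) - 18711 = -820/3 - 18711 = -56953/3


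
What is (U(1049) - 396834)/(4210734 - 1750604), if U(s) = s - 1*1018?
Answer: -396803/2460130 ≈ -0.16129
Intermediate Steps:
U(s) = -1018 + s (U(s) = s - 1018 = -1018 + s)
(U(1049) - 396834)/(4210734 - 1750604) = ((-1018 + 1049) - 396834)/(4210734 - 1750604) = (31 - 396834)/2460130 = -396803*1/2460130 = -396803/2460130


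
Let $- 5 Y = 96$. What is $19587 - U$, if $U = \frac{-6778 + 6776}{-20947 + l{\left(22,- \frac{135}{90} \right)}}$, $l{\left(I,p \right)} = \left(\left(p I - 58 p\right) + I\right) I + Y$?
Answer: $\frac{1889577467}{96471} \approx 19587.0$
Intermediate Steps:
$Y = - \frac{96}{5}$ ($Y = \left(- \frac{1}{5}\right) 96 = - \frac{96}{5} \approx -19.2$)
$l{\left(I,p \right)} = - \frac{96}{5} + I \left(I - 58 p + I p\right)$ ($l{\left(I,p \right)} = \left(\left(p I - 58 p\right) + I\right) I - \frac{96}{5} = \left(\left(I p - 58 p\right) + I\right) I - \frac{96}{5} = \left(\left(- 58 p + I p\right) + I\right) I - \frac{96}{5} = \left(I - 58 p + I p\right) I - \frac{96}{5} = I \left(I - 58 p + I p\right) - \frac{96}{5} = - \frac{96}{5} + I \left(I - 58 p + I p\right)$)
$U = \frac{10}{96471}$ ($U = \frac{-6778 + 6776}{-20947 - \left(\frac{96}{5} - 484 - - \frac{135}{90} \cdot 22^{2} + 1276 \left(-135\right) \frac{1}{90}\right)} = - \frac{2}{-20947 + \left(- \frac{96}{5} + 484 + \left(-135\right) \frac{1}{90} \cdot 484 - 1276 \left(\left(-135\right) \frac{1}{90}\right)\right)} = - \frac{2}{-20947 - \left(\frac{1306}{5} - 1914\right)} = - \frac{2}{-20947 + \left(- \frac{96}{5} + 484 - 726 + 1914\right)} = - \frac{2}{-20947 + \frac{8264}{5}} = - \frac{2}{- \frac{96471}{5}} = \left(-2\right) \left(- \frac{5}{96471}\right) = \frac{10}{96471} \approx 0.00010366$)
$19587 - U = 19587 - \frac{10}{96471} = \frac{1889577467}{96471}$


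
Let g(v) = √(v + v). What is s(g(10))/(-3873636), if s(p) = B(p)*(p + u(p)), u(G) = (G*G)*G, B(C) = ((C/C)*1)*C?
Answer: -35/322803 ≈ -0.00010843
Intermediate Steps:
B(C) = C (B(C) = (1*1)*C = 1*C = C)
u(G) = G³ (u(G) = G²*G = G³)
g(v) = √2*√v (g(v) = √(2*v) = √2*√v)
s(p) = p*(p + p³)
s(g(10))/(-3873636) = ((√2*√10)² + (√2*√10)⁴)/(-3873636) = ((2*√5)² + (2*√5)⁴)*(-1/3873636) = (20 + 400)*(-1/3873636) = 420*(-1/3873636) = -35/322803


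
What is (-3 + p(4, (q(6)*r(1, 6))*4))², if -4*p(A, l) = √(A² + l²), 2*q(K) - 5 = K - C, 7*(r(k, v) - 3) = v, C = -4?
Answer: (42 + √164221)²/196 ≈ 1020.5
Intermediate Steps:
r(k, v) = 3 + v/7
q(K) = 9/2 + K/2 (q(K) = 5/2 + (K - 1*(-4))/2 = 5/2 + (K + 4)/2 = 5/2 + (4 + K)/2 = 5/2 + (2 + K/2) = 9/2 + K/2)
p(A, l) = -√(A² + l²)/4
(-3 + p(4, (q(6)*r(1, 6))*4))² = (-3 - √(4² + (((9/2 + (½)*6)*(3 + (⅐)*6))*4)²)/4)² = (-3 - √(16 + (((9/2 + 3)*(3 + 6/7))*4)²)/4)² = (-3 - √(16 + (((15/2)*(27/7))*4)²)/4)² = (-3 - √(16 + ((405/14)*4)²)/4)² = (-3 - √(16 + (810/7)²)/4)² = (-3 - √(16 + 656100/49)/4)² = (-3 - √164221/14)²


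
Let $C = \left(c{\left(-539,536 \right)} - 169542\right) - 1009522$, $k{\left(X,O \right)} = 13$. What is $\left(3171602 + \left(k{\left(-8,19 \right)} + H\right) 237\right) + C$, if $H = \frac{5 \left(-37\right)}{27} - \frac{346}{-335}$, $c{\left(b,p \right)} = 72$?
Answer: $\frac{6012850358}{3015} \approx 1.9943 \cdot 10^{6}$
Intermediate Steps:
$C = -1178992$ ($C = \left(72 - 169542\right) - 1009522 = -169470 - 1009522 = -1178992$)
$H = - \frac{52633}{9045}$ ($H = \left(-185\right) \frac{1}{27} - - \frac{346}{335} = - \frac{185}{27} + \frac{346}{335} = - \frac{52633}{9045} \approx -5.819$)
$\left(3171602 + \left(k{\left(-8,19 \right)} + H\right) 237\right) + C = \left(3171602 + \left(13 - \frac{52633}{9045}\right) 237\right) - 1178992 = \left(3171602 + \frac{64952}{9045} \cdot 237\right) - 1178992 = \left(3171602 + \frac{5131208}{3015}\right) - 1178992 = \frac{9567511238}{3015} - 1178992 = \frac{6012850358}{3015}$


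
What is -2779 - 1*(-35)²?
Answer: -4004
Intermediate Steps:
-2779 - 1*(-35)² = -2779 - 1*1225 = -2779 - 1225 = -4004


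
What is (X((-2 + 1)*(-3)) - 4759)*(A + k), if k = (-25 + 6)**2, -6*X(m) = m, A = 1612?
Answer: -18780987/2 ≈ -9.3905e+6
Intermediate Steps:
X(m) = -m/6
k = 361 (k = (-19)**2 = 361)
(X((-2 + 1)*(-3)) - 4759)*(A + k) = (-(-2 + 1)*(-3)/6 - 4759)*(1612 + 361) = (-(-1)*(-3)/6 - 4759)*1973 = (-1/6*3 - 4759)*1973 = (-1/2 - 4759)*1973 = -9519/2*1973 = -18780987/2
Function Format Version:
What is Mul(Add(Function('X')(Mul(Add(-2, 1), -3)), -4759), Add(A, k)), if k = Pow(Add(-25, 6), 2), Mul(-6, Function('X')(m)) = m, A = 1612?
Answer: Rational(-18780987, 2) ≈ -9.3905e+6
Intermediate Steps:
Function('X')(m) = Mul(Rational(-1, 6), m)
k = 361 (k = Pow(-19, 2) = 361)
Mul(Add(Function('X')(Mul(Add(-2, 1), -3)), -4759), Add(A, k)) = Mul(Add(Mul(Rational(-1, 6), Mul(Add(-2, 1), -3)), -4759), Add(1612, 361)) = Mul(Add(Mul(Rational(-1, 6), Mul(-1, -3)), -4759), 1973) = Mul(Add(Mul(Rational(-1, 6), 3), -4759), 1973) = Mul(Add(Rational(-1, 2), -4759), 1973) = Mul(Rational(-9519, 2), 1973) = Rational(-18780987, 2)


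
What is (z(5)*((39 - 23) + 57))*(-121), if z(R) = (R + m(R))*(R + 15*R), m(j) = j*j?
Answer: -21199200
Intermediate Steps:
m(j) = j²
z(R) = 16*R*(R + R²) (z(R) = (R + R²)*(R + 15*R) = (R + R²)*(16*R) = 16*R*(R + R²))
(z(5)*((39 - 23) + 57))*(-121) = ((16*5²*(1 + 5))*((39 - 23) + 57))*(-121) = ((16*25*6)*(16 + 57))*(-121) = (2400*73)*(-121) = 175200*(-121) = -21199200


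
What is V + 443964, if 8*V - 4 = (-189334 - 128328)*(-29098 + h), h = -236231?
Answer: 42144246257/4 ≈ 1.0536e+10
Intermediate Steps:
V = 42142470401/4 (V = ½ + ((-189334 - 128328)*(-29098 - 236231))/8 = ½ + (-317662*(-265329))/8 = ½ + (⅛)*84284940798 = ½ + 42142470399/4 = 42142470401/4 ≈ 1.0536e+10)
V + 443964 = 42142470401/4 + 443964 = 42144246257/4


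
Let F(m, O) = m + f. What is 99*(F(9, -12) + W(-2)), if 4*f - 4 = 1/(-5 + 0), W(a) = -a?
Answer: 23661/20 ≈ 1183.1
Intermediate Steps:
f = 19/20 (f = 1 + 1/(4*(-5 + 0)) = 1 + (¼)/(-5) = 1 + (¼)*(-⅕) = 1 - 1/20 = 19/20 ≈ 0.95000)
F(m, O) = 19/20 + m (F(m, O) = m + 19/20 = 19/20 + m)
99*(F(9, -12) + W(-2)) = 99*((19/20 + 9) - 1*(-2)) = 99*(199/20 + 2) = 99*(239/20) = 23661/20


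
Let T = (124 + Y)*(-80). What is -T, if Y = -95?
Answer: 2320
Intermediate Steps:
T = -2320 (T = (124 - 95)*(-80) = 29*(-80) = -2320)
-T = -1*(-2320) = 2320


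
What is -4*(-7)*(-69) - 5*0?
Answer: -1932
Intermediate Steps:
-4*(-7)*(-69) - 5*0 = 28*(-69) + 0 = -1932 + 0 = -1932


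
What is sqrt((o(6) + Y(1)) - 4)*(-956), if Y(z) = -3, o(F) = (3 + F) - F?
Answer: -1912*I ≈ -1912.0*I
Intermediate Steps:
o(F) = 3
sqrt((o(6) + Y(1)) - 4)*(-956) = sqrt((3 - 3) - 4)*(-956) = sqrt(0 - 4)*(-956) = sqrt(-4)*(-956) = (2*I)*(-956) = -1912*I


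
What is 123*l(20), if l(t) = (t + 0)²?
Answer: 49200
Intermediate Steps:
l(t) = t²
123*l(20) = 123*20² = 123*400 = 49200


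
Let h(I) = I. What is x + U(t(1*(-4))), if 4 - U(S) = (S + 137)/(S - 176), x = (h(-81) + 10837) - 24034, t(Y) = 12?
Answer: -2176787/164 ≈ -13273.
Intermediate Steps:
x = -13278 (x = (-81 + 10837) - 24034 = 10756 - 24034 = -13278)
U(S) = 4 - (137 + S)/(-176 + S) (U(S) = 4 - (S + 137)/(S - 176) = 4 - (137 + S)/(-176 + S))
x + U(t(1*(-4))) = -13278 + (-841 + 3*12)/(-176 + 12) = -13278 + (-841 + 36)/(-164) = -13278 - 1/164*(-805) = -13278 + 805/164 = -2176787/164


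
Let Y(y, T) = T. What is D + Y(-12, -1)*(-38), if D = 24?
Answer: 62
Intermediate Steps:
D + Y(-12, -1)*(-38) = 24 - 1*(-38) = 24 + 38 = 62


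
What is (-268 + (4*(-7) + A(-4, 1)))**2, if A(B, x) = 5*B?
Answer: 99856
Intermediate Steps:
(-268 + (4*(-7) + A(-4, 1)))**2 = (-268 + (4*(-7) + 5*(-4)))**2 = (-268 + (-28 - 20))**2 = (-268 - 48)**2 = (-316)**2 = 99856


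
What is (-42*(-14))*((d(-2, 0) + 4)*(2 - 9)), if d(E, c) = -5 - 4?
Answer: 20580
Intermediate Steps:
d(E, c) = -9
(-42*(-14))*((d(-2, 0) + 4)*(2 - 9)) = (-42*(-14))*((-9 + 4)*(2 - 9)) = 588*(-5*(-7)) = 588*35 = 20580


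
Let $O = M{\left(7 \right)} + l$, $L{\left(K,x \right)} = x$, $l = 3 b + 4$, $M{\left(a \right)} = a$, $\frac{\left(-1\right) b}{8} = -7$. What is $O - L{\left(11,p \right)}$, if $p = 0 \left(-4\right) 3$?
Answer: $179$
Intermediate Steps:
$b = 56$ ($b = \left(-8\right) \left(-7\right) = 56$)
$l = 172$ ($l = 3 \cdot 56 + 4 = 168 + 4 = 172$)
$p = 0$ ($p = 0 \cdot 3 = 0$)
$O = 179$ ($O = 7 + 172 = 179$)
$O - L{\left(11,p \right)} = 179 - 0 = 179 + 0 = 179$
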